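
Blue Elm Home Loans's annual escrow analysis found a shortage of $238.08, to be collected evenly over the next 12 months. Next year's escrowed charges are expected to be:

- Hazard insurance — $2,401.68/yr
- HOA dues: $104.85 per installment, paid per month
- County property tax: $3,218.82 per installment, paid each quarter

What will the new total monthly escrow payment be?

Hazard insurance — $2,401.68
HOA dues — $104.85 × 12 = $1,258.20
County property tax — $3,218.82 × 4 = $12,875.28
Yearly total = $2,401.68 + $1,258.20 + $12,875.28 = $16,535.16
Per month = $16,535.16 ÷ 12 = $1,377.93
Shortage per month = $238.08 / 12 = $19.84
New monthly escrow = $1,377.93 + $19.84 = $1,397.77

$1,397.77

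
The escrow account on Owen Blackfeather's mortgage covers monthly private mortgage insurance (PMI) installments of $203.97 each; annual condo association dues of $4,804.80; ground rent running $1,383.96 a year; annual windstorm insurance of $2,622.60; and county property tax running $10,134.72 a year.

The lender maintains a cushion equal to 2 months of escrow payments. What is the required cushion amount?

Private mortgage insurance (PMI) — $203.97 × 12 = $2,447.64/yr
Condo association dues — $4,804.80/yr
Ground rent — $1,383.96/yr
Windstorm insurance — $2,622.60/yr
County property tax — $10,134.72/yr
Total annual escrow = $21,393.72
Per month = $21,393.72 / 12 = $1,782.81
Reserve = 2 × $1,782.81 = $3,565.62

$3,565.62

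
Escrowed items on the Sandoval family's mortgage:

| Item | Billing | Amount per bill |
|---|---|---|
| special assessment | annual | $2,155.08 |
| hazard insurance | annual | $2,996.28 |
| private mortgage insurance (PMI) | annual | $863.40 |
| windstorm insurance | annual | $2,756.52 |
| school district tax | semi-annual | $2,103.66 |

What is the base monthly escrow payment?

$1,081.55

Special assessment: $2,155.08 per year
Hazard insurance: $2,996.28 per year
Private mortgage insurance (PMI): $863.40 per year
Windstorm insurance: $2,756.52 per year
School district tax: $2,103.66 × 2 = $4,207.32 per year
Total per year = $2,155.08 + $2,996.28 + $863.40 + $2,756.52 + $4,207.32 = $12,978.60
Base monthly escrow = $12,978.60 ÷ 12 = $1,081.55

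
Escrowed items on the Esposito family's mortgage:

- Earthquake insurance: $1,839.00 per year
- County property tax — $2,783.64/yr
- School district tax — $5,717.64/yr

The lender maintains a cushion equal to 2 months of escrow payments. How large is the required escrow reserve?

$1,723.38

Earthquake insurance: $1,839.00
County property tax: $2,783.64
School district tax: $5,717.64
Total per year = $10,340.28
Per month = $10,340.28 ÷ 12 = $861.69
Required cushion = 2 × $861.69 = $1,723.38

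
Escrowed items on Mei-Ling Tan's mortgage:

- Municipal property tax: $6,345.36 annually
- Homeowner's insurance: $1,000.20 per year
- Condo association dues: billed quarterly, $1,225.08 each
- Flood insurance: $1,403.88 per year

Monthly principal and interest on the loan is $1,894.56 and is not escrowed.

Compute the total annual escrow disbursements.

Municipal property tax — $6,345.36 per year
Homeowner's insurance — $1,000.20 per year
Condo association dues — $1,225.08 × 4 = $4,900.32 per year
Flood insurance — $1,403.88 per year
Yearly total = $13,649.76

$13,649.76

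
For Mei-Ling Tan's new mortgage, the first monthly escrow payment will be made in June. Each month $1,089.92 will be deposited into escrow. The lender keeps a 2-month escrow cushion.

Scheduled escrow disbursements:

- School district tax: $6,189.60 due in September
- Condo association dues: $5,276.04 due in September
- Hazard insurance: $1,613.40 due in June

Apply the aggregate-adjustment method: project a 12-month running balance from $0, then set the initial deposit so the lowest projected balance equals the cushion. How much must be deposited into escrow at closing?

$10,899.20

Cushion = 2 × $1,089.92 = $2,179.84
Trial balance (start $0, +$1,089.92 each month, − disbursements):
  Jun: +$1,089.92 − $1,613.40 → -$523.48
  Jul: +$1,089.92 → $566.44
  Aug: +$1,089.92 → $1,656.36
  Sep: +$1,089.92 − $11,465.64 → -$8,719.36
  Oct: +$1,089.92 → -$7,629.44
  Nov: +$1,089.92 → -$6,539.52
  Dec: +$1,089.92 → -$5,449.60
  Jan: +$1,089.92 → -$4,359.68
  Feb: +$1,089.92 → -$3,269.76
  Mar: +$1,089.92 → -$2,179.84
  Apr: +$1,089.92 → -$1,089.92
  May: +$1,089.92 → $0.00
Lowest trial balance = -$8,719.36 (Sep)
Initial deposit = cushion − low point = $2,179.84 − (-$8,719.36) = $10,899.20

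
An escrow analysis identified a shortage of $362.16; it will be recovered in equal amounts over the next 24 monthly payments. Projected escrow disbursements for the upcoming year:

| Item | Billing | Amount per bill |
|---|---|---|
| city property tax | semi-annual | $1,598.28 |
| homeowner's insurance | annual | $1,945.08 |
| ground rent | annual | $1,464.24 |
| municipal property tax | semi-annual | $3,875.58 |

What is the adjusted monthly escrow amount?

City property tax: $1,598.28 × 2 = $3,196.56 annually
Homeowner's insurance: $1,945.08 annually
Ground rent: $1,464.24 annually
Municipal property tax: $3,875.58 × 2 = $7,751.16 annually
Yearly total = $3,196.56 + $1,945.08 + $1,464.24 + $7,751.16 = $14,357.04
Monthly = $14,357.04 ÷ 12 = $1,196.42
Shortage per month = $362.16 / 24 = $15.09
Adjusted monthly = $1,196.42 + $15.09 = $1,211.51

$1,211.51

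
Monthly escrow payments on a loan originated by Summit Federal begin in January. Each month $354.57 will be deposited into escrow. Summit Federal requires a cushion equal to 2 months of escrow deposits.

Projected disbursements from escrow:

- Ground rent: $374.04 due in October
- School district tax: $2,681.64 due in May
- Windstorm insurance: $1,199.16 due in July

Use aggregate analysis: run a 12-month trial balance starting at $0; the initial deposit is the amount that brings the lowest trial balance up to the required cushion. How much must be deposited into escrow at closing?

Cushion = 2 × $354.57 = $709.14
Trial balance (start $0, +$354.57 each month, − disbursements):
  Jan: +$354.57 → $354.57
  Feb: +$354.57 → $709.14
  Mar: +$354.57 → $1,063.71
  Apr: +$354.57 → $1,418.28
  May: +$354.57 − $2,681.64 → -$908.79
  Jun: +$354.57 → -$554.22
  Jul: +$354.57 − $1,199.16 → -$1,398.81
  Aug: +$354.57 → -$1,044.24
  Sep: +$354.57 → -$689.67
  Oct: +$354.57 − $374.04 → -$709.14
  Nov: +$354.57 → -$354.57
  Dec: +$354.57 → $0.00
Lowest trial balance = -$1,398.81 (Jul)
Initial deposit = cushion − low point = $709.14 − (-$1,398.81) = $2,107.95

$2,107.95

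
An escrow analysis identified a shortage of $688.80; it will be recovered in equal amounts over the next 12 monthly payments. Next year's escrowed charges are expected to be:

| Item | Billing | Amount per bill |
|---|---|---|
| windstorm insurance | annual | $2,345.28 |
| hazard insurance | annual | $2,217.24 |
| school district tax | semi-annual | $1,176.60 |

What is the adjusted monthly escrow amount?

$633.71

Windstorm insurance: $2,345.28 annually
Hazard insurance: $2,217.24 annually
School district tax: $1,176.60 × 2 = $2,353.20 annually
Total per year = $2,345.28 + $2,217.24 + $2,353.20 = $6,915.72
Per month = $6,915.72 ÷ 12 = $576.31
Shortage spread = $688.80 ÷ 12 = $57.40/mo
New monthly escrow = $576.31 + $57.40 = $633.71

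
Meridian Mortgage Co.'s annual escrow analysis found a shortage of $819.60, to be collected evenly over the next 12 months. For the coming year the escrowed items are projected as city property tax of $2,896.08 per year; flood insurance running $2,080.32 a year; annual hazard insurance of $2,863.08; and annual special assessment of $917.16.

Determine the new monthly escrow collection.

City property tax = $2,896.08
Flood insurance = $2,080.32
Hazard insurance = $2,863.08
Special assessment = $917.16
Combined annual = $2,896.08 + $2,080.32 + $2,863.08 + $917.16 = $8,756.64
Base monthly escrow = $8,756.64 / 12 = $729.72
Shortage per month = $819.60 ÷ 12 = $68.30
New monthly escrow = $729.72 + $68.30 = $798.02

$798.02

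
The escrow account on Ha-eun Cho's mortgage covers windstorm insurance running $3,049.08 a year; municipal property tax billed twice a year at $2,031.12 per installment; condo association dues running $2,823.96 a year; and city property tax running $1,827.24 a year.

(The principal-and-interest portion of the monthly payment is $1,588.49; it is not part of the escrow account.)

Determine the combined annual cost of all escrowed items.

$11,762.52

Windstorm insurance — $3,049.08
Municipal property tax — $2,031.12 × 2 = $4,062.24
Condo association dues — $2,823.96
City property tax — $1,827.24
Combined annual = $3,049.08 + $4,062.24 + $2,823.96 + $1,827.24 = $11,762.52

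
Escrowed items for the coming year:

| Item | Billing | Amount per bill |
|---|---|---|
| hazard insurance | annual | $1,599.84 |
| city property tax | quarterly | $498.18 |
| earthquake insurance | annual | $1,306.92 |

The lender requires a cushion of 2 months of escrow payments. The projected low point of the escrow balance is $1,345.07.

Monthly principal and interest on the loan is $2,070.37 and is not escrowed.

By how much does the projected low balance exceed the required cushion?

Hazard insurance = $1,599.84
City property tax = $498.18 × 4 = $1,992.72
Earthquake insurance = $1,306.92
Annual escrow total = $4,899.48
Per month = $4,899.48 / 12 = $408.29
Required cushion = 2 × $408.29 = $816.58
Excess over cushion: $1,345.07 − $816.58 = $528.49

$528.49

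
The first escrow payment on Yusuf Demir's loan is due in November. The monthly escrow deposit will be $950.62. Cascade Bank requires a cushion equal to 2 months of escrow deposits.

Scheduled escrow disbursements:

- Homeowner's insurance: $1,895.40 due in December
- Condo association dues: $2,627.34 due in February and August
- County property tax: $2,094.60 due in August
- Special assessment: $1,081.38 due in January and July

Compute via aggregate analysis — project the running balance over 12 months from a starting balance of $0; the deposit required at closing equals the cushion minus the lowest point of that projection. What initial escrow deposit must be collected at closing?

$3,802.48

Cushion = 2 × $950.62 = $1,901.24
Trial balance (start $0, +$950.62 each month, − disbursements):
  Nov: +$950.62 → $950.62
  Dec: +$950.62 − $1,895.40 → $5.84
  Jan: +$950.62 − $1,081.38 → -$124.92
  Feb: +$950.62 − $2,627.34 → -$1,801.64
  Mar: +$950.62 → -$851.02
  Apr: +$950.62 → $99.60
  May: +$950.62 → $1,050.22
  Jun: +$950.62 → $2,000.84
  Jul: +$950.62 − $1,081.38 → $1,870.08
  Aug: +$950.62 − $4,721.94 → -$1,901.24
  Sep: +$950.62 → -$950.62
  Oct: +$950.62 → $0.00
Lowest trial balance = -$1,901.24 (Aug)
Initial deposit = cushion − low point = $1,901.24 − (-$1,901.24) = $3,802.48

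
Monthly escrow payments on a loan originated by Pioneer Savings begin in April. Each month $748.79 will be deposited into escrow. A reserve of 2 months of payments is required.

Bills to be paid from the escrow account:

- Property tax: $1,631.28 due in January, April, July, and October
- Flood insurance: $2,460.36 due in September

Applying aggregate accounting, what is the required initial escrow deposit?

Cushion = 2 × $748.79 = $1,497.58
Trial balance (start $0, +$748.79 each month, − disbursements):
  Apr: +$748.79 − $1,631.28 → -$882.49
  May: +$748.79 → -$133.70
  Jun: +$748.79 → $615.09
  Jul: +$748.79 − $1,631.28 → -$267.40
  Aug: +$748.79 → $481.39
  Sep: +$748.79 − $2,460.36 → -$1,230.18
  Oct: +$748.79 − $1,631.28 → -$2,112.67
  Nov: +$748.79 → -$1,363.88
  Dec: +$748.79 → -$615.09
  Jan: +$748.79 − $1,631.28 → -$1,497.58
  Feb: +$748.79 → -$748.79
  Mar: +$748.79 → $0.00
Lowest trial balance = -$2,112.67 (Oct)
Initial deposit = cushion − low point = $1,497.58 − (-$2,112.67) = $3,610.25

$3,610.25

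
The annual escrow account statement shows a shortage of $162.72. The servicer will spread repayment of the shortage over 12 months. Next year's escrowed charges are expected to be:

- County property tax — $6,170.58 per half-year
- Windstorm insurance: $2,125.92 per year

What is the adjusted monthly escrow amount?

County property tax = $6,170.58 × 2 = $12,341.16/yr
Windstorm insurance = $2,125.92/yr
Annual escrow total = $14,467.08
Base monthly escrow = $14,467.08 ÷ 12 = $1,205.59
Shortage spread = $162.72 ÷ 12 = $13.56/mo
Adjusted monthly = $1,205.59 + $13.56 = $1,219.15

$1,219.15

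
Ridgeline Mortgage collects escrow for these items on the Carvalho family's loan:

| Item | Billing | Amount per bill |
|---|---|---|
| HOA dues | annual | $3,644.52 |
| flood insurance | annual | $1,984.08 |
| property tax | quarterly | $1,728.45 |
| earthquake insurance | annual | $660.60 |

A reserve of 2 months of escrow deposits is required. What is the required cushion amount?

HOA dues = $3,644.52
Flood insurance = $1,984.08
Property tax = $1,728.45 × 4 = $6,913.80
Earthquake insurance = $660.60
Yearly total = $3,644.52 + $1,984.08 + $6,913.80 + $660.60 = $13,203.00
Monthly = $13,203.00 / 12 = $1,100.25
Reserve = 2 × $1,100.25 = $2,200.50

$2,200.50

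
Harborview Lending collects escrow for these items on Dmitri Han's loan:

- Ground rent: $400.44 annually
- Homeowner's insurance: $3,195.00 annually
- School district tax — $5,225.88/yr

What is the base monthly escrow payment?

$735.11

Ground rent — $400.44/yr
Homeowner's insurance — $3,195.00/yr
School district tax — $5,225.88/yr
Combined annual = $400.44 + $3,195.00 + $5,225.88 = $8,821.32
Monthly = $8,821.32 / 12 = $735.11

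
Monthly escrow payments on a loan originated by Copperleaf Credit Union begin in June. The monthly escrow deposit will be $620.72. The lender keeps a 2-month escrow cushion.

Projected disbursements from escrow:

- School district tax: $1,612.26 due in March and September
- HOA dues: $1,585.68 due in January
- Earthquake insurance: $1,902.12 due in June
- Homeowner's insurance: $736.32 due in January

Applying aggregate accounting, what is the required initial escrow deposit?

$2,522.84

Cushion = 2 × $620.72 = $1,241.44
Trial balance (start $0, +$620.72 each month, − disbursements):
  Jun: +$620.72 − $1,902.12 → -$1,281.40
  Jul: +$620.72 → -$660.68
  Aug: +$620.72 → -$39.96
  Sep: +$620.72 − $1,612.26 → -$1,031.50
  Oct: +$620.72 → -$410.78
  Nov: +$620.72 → $209.94
  Dec: +$620.72 → $830.66
  Jan: +$620.72 − $2,322.00 → -$870.62
  Feb: +$620.72 → -$249.90
  Mar: +$620.72 − $1,612.26 → -$1,241.44
  Apr: +$620.72 → -$620.72
  May: +$620.72 → $0.00
Lowest trial balance = -$1,281.40 (Jun)
Initial deposit = cushion − low point = $1,241.44 − (-$1,281.40) = $2,522.84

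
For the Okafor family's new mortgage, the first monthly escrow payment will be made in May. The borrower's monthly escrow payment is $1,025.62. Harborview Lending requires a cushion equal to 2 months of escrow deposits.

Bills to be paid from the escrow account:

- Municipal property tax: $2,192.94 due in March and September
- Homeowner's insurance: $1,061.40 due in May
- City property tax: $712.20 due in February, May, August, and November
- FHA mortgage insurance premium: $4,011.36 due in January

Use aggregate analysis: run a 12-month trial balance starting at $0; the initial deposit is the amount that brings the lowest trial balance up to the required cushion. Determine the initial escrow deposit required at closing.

$3,076.86

Cushion = 2 × $1,025.62 = $2,051.24
Trial balance (start $0, +$1,025.62 each month, − disbursements):
  May: +$1,025.62 − $1,773.60 → -$747.98
  Jun: +$1,025.62 → $277.64
  Jul: +$1,025.62 → $1,303.26
  Aug: +$1,025.62 − $712.20 → $1,616.68
  Sep: +$1,025.62 − $2,192.94 → $449.36
  Oct: +$1,025.62 → $1,474.98
  Nov: +$1,025.62 − $712.20 → $1,788.40
  Dec: +$1,025.62 → $2,814.02
  Jan: +$1,025.62 − $4,011.36 → -$171.72
  Feb: +$1,025.62 − $712.20 → $141.70
  Mar: +$1,025.62 − $2,192.94 → -$1,025.62
  Apr: +$1,025.62 → $0.00
Lowest trial balance = -$1,025.62 (Mar)
Initial deposit = cushion − low point = $2,051.24 − (-$1,025.62) = $3,076.86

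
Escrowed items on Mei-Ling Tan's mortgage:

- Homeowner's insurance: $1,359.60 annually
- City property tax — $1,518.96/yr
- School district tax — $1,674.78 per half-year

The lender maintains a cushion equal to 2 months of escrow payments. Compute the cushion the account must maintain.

Homeowner's insurance — $1,359.60 annually
City property tax — $1,518.96 annually
School district tax — $1,674.78 × 2 = $3,349.56 annually
Yearly total = $1,359.60 + $1,518.96 + $3,349.56 = $6,228.12
Per month = $6,228.12 / 12 = $519.01
Cushion = 2 × $519.01 = $1,038.02

$1,038.02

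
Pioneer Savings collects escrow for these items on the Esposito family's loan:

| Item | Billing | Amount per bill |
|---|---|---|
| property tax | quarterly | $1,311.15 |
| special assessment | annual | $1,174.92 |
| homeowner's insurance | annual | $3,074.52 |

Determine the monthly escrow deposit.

Property tax: $1,311.15 × 4 = $5,244.60/yr
Special assessment: $1,174.92/yr
Homeowner's insurance: $3,074.52/yr
Yearly total = $5,244.60 + $1,174.92 + $3,074.52 = $9,494.04
Base monthly escrow = $9,494.04 ÷ 12 = $791.17

$791.17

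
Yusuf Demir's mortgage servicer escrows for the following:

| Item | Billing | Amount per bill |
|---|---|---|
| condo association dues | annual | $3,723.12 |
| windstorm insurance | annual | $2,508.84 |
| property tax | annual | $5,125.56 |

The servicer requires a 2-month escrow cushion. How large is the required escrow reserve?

Condo association dues — $3,723.12 per year
Windstorm insurance — $2,508.84 per year
Property tax — $5,125.56 per year
Annual escrow total = $3,723.12 + $2,508.84 + $5,125.56 = $11,357.52
Base monthly escrow = $11,357.52 / 12 = $946.46
Cushion = 2 × $946.46 = $1,892.92

$1,892.92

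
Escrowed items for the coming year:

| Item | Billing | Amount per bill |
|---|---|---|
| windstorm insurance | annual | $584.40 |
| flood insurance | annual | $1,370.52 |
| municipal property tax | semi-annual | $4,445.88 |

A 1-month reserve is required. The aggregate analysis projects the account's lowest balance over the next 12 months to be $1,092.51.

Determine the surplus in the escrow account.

Windstorm insurance: $584.40/yr
Flood insurance: $1,370.52/yr
Municipal property tax: $4,445.88 × 2 = $8,891.76/yr
Annual escrow total = $584.40 + $1,370.52 + $8,891.76 = $10,846.68
Monthly escrow = $10,846.68 / 12 = $903.89
Required cushion = 1 × $903.89 = $903.89
Excess over cushion: $1,092.51 − $903.89 = $188.62

$188.62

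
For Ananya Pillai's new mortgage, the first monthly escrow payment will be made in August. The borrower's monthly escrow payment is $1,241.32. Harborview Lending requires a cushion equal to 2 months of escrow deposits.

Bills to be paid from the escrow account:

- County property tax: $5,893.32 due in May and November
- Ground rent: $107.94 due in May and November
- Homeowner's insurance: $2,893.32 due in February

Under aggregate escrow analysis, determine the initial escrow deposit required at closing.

Cushion = 2 × $1,241.32 = $2,482.64
Trial balance (start $0, +$1,241.32 each month, − disbursements):
  Aug: +$1,241.32 → $1,241.32
  Sep: +$1,241.32 → $2,482.64
  Oct: +$1,241.32 → $3,723.96
  Nov: +$1,241.32 − $6,001.26 → -$1,035.98
  Dec: +$1,241.32 → $205.34
  Jan: +$1,241.32 → $1,446.66
  Feb: +$1,241.32 − $2,893.32 → -$205.34
  Mar: +$1,241.32 → $1,035.98
  Apr: +$1,241.32 → $2,277.30
  May: +$1,241.32 − $6,001.26 → -$2,482.64
  Jun: +$1,241.32 → -$1,241.32
  Jul: +$1,241.32 → $0.00
Lowest trial balance = -$2,482.64 (May)
Initial deposit = cushion − low point = $2,482.64 − (-$2,482.64) = $4,965.28

$4,965.28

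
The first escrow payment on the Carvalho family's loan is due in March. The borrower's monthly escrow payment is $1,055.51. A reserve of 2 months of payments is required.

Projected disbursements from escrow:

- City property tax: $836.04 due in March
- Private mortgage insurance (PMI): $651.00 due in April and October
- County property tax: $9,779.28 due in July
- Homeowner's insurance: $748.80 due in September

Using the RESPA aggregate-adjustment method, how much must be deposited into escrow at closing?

$8,099.79

Cushion = 2 × $1,055.51 = $2,111.02
Trial balance (start $0, +$1,055.51 each month, − disbursements):
  Mar: +$1,055.51 − $836.04 → $219.47
  Apr: +$1,055.51 − $651.00 → $623.98
  May: +$1,055.51 → $1,679.49
  Jun: +$1,055.51 → $2,735.00
  Jul: +$1,055.51 − $9,779.28 → -$5,988.77
  Aug: +$1,055.51 → -$4,933.26
  Sep: +$1,055.51 − $748.80 → -$4,626.55
  Oct: +$1,055.51 − $651.00 → -$4,222.04
  Nov: +$1,055.51 → -$3,166.53
  Dec: +$1,055.51 → -$2,111.02
  Jan: +$1,055.51 → -$1,055.51
  Feb: +$1,055.51 → $0.00
Lowest trial balance = -$5,988.77 (Jul)
Initial deposit = cushion − low point = $2,111.02 − (-$5,988.77) = $8,099.79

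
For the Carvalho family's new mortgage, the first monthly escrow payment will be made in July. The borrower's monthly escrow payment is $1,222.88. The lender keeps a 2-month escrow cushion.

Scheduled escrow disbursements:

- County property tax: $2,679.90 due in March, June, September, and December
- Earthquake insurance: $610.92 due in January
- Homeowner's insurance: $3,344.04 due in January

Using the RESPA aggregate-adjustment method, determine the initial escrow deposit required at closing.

$3,434.50

Cushion = 2 × $1,222.88 = $2,445.76
Trial balance (start $0, +$1,222.88 each month, − disbursements):
  Jul: +$1,222.88 → $1,222.88
  Aug: +$1,222.88 → $2,445.76
  Sep: +$1,222.88 − $2,679.90 → $988.74
  Oct: +$1,222.88 → $2,211.62
  Nov: +$1,222.88 → $3,434.50
  Dec: +$1,222.88 − $2,679.90 → $1,977.48
  Jan: +$1,222.88 − $3,954.96 → -$754.60
  Feb: +$1,222.88 → $468.28
  Mar: +$1,222.88 − $2,679.90 → -$988.74
  Apr: +$1,222.88 → $234.14
  May: +$1,222.88 → $1,457.02
  Jun: +$1,222.88 − $2,679.90 → $0.00
Lowest trial balance = -$988.74 (Mar)
Initial deposit = cushion − low point = $2,445.76 − (-$988.74) = $3,434.50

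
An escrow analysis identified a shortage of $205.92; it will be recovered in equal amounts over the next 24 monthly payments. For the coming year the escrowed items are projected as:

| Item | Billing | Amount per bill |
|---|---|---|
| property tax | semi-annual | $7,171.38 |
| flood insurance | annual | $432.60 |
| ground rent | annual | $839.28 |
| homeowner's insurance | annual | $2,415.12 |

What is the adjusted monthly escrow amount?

Property tax: $7,171.38 × 2 = $14,342.76 annually
Flood insurance: $432.60 annually
Ground rent: $839.28 annually
Homeowner's insurance: $2,415.12 annually
Total annual escrow = $14,342.76 + $432.60 + $839.28 + $2,415.12 = $18,029.76
Monthly = $18,029.76 / 12 = $1,502.48
Shortage spread = $205.92 ÷ 24 = $8.58/mo
New monthly escrow = $1,502.48 + $8.58 = $1,511.06

$1,511.06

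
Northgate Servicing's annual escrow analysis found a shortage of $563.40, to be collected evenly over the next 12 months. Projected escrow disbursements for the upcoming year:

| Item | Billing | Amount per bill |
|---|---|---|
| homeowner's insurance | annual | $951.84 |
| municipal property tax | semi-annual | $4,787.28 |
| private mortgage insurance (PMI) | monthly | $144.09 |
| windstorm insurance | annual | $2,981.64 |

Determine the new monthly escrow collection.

$1,316.71

Homeowner's insurance: $951.84/yr
Municipal property tax: $4,787.28 × 2 = $9,574.56/yr
Private mortgage insurance (PMI): $144.09 × 12 = $1,729.08/yr
Windstorm insurance: $2,981.64/yr
Annual escrow total = $951.84 + $9,574.56 + $1,729.08 + $2,981.64 = $15,237.12
Base monthly escrow = $15,237.12 / 12 = $1,269.76
Shortage per month = $563.40 ÷ 12 = $46.95
New monthly escrow = $1,269.76 + $46.95 = $1,316.71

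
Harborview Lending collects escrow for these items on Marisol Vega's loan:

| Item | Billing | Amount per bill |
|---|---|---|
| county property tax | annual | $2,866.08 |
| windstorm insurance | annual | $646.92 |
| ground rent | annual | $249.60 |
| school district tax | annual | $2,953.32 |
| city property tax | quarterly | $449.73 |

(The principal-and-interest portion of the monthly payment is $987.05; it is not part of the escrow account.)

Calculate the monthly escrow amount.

$709.57

County property tax: $2,866.08 per year
Windstorm insurance: $646.92 per year
Ground rent: $249.60 per year
School district tax: $2,953.32 per year
City property tax: $449.73 × 4 = $1,798.92 per year
Total annual escrow = $8,514.84
Base monthly escrow = $8,514.84 / 12 = $709.57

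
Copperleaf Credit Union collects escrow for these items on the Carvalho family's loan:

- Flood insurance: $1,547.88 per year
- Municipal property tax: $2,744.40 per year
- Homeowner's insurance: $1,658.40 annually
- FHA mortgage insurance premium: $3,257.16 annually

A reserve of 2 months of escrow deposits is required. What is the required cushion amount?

Flood insurance — $1,547.88 per year
Municipal property tax — $2,744.40 per year
Homeowner's insurance — $1,658.40 per year
FHA mortgage insurance premium — $3,257.16 per year
Yearly total = $9,207.84
Monthly escrow = $9,207.84 ÷ 12 = $767.32
Reserve = 2 × $767.32 = $1,534.64

$1,534.64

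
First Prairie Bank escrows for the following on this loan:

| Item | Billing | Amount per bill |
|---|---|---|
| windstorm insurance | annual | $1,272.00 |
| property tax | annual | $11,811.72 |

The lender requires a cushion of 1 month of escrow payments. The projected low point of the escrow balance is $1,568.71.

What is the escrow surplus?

$478.40

Windstorm insurance — $1,272.00 per year
Property tax — $11,811.72 per year
Yearly total = $1,272.00 + $11,811.72 = $13,083.72
Monthly = $13,083.72 / 12 = $1,090.31
Cushion = 1 × $1,090.31 = $1,090.31
Excess over cushion: $1,568.71 − $1,090.31 = $478.40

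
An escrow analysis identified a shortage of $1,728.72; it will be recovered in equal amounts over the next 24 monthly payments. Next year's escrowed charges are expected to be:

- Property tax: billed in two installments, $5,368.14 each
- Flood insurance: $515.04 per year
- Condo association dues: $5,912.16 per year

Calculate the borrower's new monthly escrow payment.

Property tax = $5,368.14 × 2 = $10,736.28 annually
Flood insurance = $515.04 annually
Condo association dues = $5,912.16 annually
Annual escrow total = $17,163.48
Per month = $17,163.48 / 12 = $1,430.29
Shortage spread = $1,728.72 / 24 = $72.03/mo
New monthly escrow = $1,430.29 + $72.03 = $1,502.32

$1,502.32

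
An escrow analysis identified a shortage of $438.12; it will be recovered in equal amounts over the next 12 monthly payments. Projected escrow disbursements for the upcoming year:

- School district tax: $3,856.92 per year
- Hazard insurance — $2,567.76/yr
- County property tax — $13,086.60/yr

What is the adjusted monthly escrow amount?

$1,662.45

School district tax = $3,856.92/yr
Hazard insurance = $2,567.76/yr
County property tax = $13,086.60/yr
Combined annual = $19,511.28
Monthly = $19,511.28 / 12 = $1,625.94
Monthly shortage recovery: $438.12 / 12 = $36.51
New monthly escrow = $1,625.94 + $36.51 = $1,662.45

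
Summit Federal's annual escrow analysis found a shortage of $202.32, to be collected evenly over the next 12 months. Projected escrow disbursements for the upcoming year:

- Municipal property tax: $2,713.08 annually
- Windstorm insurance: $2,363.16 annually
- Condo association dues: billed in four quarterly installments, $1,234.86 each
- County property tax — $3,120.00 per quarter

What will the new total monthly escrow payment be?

$1,891.50

Municipal property tax = $2,713.08 per year
Windstorm insurance = $2,363.16 per year
Condo association dues = $1,234.86 × 4 = $4,939.44 per year
County property tax = $3,120.00 × 4 = $12,480.00 per year
Annual escrow total = $2,713.08 + $2,363.16 + $4,939.44 + $12,480.00 = $22,495.68
Monthly = $22,495.68 / 12 = $1,874.64
Monthly shortage recovery: $202.32 / 12 = $16.86
Adjusted monthly = $1,874.64 + $16.86 = $1,891.50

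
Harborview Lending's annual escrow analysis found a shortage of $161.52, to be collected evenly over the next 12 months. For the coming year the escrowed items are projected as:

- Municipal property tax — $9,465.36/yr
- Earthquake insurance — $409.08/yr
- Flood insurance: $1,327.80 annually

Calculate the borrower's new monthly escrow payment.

Municipal property tax = $9,465.36
Earthquake insurance = $409.08
Flood insurance = $1,327.80
Total annual escrow = $11,202.24
Monthly escrow = $11,202.24 / 12 = $933.52
Shortage spread = $161.52 ÷ 12 = $13.46/mo
New monthly escrow = $933.52 + $13.46 = $946.98

$946.98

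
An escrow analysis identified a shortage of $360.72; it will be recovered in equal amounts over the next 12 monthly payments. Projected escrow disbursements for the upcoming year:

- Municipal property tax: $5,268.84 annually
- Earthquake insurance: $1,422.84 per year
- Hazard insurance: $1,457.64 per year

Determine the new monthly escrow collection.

$709.17

Municipal property tax = $5,268.84
Earthquake insurance = $1,422.84
Hazard insurance = $1,457.64
Combined annual = $8,149.32
Per month = $8,149.32 / 12 = $679.11
Monthly shortage recovery: $360.72 ÷ 12 = $30.06
Adjusted monthly = $679.11 + $30.06 = $709.17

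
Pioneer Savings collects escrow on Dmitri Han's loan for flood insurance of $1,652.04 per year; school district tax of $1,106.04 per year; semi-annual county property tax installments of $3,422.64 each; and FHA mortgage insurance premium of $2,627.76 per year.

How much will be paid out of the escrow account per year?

$12,231.12

Flood insurance = $1,652.04/yr
School district tax = $1,106.04/yr
County property tax = $3,422.64 × 2 = $6,845.28/yr
FHA mortgage insurance premium = $2,627.76/yr
Annual escrow total = $1,652.04 + $1,106.04 + $6,845.28 + $2,627.76 = $12,231.12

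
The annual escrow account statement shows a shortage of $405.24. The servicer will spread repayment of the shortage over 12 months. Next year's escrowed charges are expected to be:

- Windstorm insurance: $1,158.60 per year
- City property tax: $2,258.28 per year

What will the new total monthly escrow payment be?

Windstorm insurance: $1,158.60 per year
City property tax: $2,258.28 per year
Total per year = $3,416.88
Monthly = $3,416.88 / 12 = $284.74
Shortage per month = $405.24 / 12 = $33.77
New monthly escrow = $284.74 + $33.77 = $318.51

$318.51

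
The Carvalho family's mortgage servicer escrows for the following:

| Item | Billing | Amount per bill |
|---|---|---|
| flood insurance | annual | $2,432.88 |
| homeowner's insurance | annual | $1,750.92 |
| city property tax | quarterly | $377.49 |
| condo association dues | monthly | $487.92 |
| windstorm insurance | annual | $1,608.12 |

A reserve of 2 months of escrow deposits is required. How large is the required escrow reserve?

$2,192.82

Flood insurance = $2,432.88/yr
Homeowner's insurance = $1,750.92/yr
City property tax = $377.49 × 4 = $1,509.96/yr
Condo association dues = $487.92 × 12 = $5,855.04/yr
Windstorm insurance = $1,608.12/yr
Combined annual = $13,156.92
Monthly escrow = $13,156.92 / 12 = $1,096.41
Cushion = 2 × $1,096.41 = $2,192.82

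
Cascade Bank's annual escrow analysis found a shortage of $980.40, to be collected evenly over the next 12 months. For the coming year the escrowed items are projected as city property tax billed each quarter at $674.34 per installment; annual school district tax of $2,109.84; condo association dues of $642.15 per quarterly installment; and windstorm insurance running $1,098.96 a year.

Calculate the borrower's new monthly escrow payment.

$787.93

City property tax — $674.34 × 4 = $2,697.36/yr
School district tax — $2,109.84/yr
Condo association dues — $642.15 × 4 = $2,568.60/yr
Windstorm insurance — $1,098.96/yr
Combined annual = $2,697.36 + $2,109.84 + $2,568.60 + $1,098.96 = $8,474.76
Monthly escrow = $8,474.76 ÷ 12 = $706.23
Shortage spread = $980.40 ÷ 12 = $81.70/mo
New monthly escrow = $706.23 + $81.70 = $787.93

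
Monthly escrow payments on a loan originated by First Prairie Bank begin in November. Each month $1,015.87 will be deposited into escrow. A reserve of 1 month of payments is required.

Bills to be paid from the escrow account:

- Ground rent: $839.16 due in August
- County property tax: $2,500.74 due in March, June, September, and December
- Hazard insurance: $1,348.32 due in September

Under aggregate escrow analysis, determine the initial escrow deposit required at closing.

$2,031.74

Cushion = 1 × $1,015.87 = $1,015.87
Trial balance (start $0, +$1,015.87 each month, − disbursements):
  Nov: +$1,015.87 → $1,015.87
  Dec: +$1,015.87 − $2,500.74 → -$469.00
  Jan: +$1,015.87 → $546.87
  Feb: +$1,015.87 → $1,562.74
  Mar: +$1,015.87 − $2,500.74 → $77.87
  Apr: +$1,015.87 → $1,093.74
  May: +$1,015.87 → $2,109.61
  Jun: +$1,015.87 − $2,500.74 → $624.74
  Jul: +$1,015.87 → $1,640.61
  Aug: +$1,015.87 − $839.16 → $1,817.32
  Sep: +$1,015.87 − $3,849.06 → -$1,015.87
  Oct: +$1,015.87 → $0.00
Lowest trial balance = -$1,015.87 (Sep)
Initial deposit = cushion − low point = $1,015.87 − (-$1,015.87) = $2,031.74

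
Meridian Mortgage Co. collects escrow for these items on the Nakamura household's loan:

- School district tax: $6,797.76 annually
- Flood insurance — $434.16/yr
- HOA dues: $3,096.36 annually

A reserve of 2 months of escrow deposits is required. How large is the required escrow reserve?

School district tax: $6,797.76
Flood insurance: $434.16
HOA dues: $3,096.36
Yearly total = $10,328.28
Monthly escrow = $10,328.28 / 12 = $860.69
Reserve = 2 × $860.69 = $1,721.38

$1,721.38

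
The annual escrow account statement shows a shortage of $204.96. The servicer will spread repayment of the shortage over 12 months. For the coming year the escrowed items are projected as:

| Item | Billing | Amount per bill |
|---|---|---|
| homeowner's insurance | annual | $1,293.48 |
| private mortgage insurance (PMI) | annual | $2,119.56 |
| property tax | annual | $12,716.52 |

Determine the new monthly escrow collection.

$1,361.21

Homeowner's insurance: $1,293.48 per year
Private mortgage insurance (PMI): $2,119.56 per year
Property tax: $12,716.52 per year
Total per year = $1,293.48 + $2,119.56 + $12,716.52 = $16,129.56
Monthly escrow = $16,129.56 ÷ 12 = $1,344.13
Monthly shortage recovery: $204.96 / 12 = $17.08
New monthly escrow = $1,344.13 + $17.08 = $1,361.21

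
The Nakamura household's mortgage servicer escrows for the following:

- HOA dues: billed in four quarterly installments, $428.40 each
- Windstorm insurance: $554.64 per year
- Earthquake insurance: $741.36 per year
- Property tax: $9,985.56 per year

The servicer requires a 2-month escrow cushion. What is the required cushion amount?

$2,165.86

HOA dues: $428.40 × 4 = $1,713.60 per year
Windstorm insurance: $554.64 per year
Earthquake insurance: $741.36 per year
Property tax: $9,985.56 per year
Combined annual = $1,713.60 + $554.64 + $741.36 + $9,985.56 = $12,995.16
Monthly escrow = $12,995.16 / 12 = $1,082.93
Required cushion = 2 × $1,082.93 = $2,165.86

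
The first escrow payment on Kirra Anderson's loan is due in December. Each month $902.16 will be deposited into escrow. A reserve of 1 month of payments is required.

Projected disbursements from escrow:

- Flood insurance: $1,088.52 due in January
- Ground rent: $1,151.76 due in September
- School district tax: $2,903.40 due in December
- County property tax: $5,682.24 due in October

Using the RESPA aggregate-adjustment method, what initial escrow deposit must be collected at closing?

$3,089.76

Cushion = 1 × $902.16 = $902.16
Trial balance (start $0, +$902.16 each month, − disbursements):
  Dec: +$902.16 − $2,903.40 → -$2,001.24
  Jan: +$902.16 − $1,088.52 → -$2,187.60
  Feb: +$902.16 → -$1,285.44
  Mar: +$902.16 → -$383.28
  Apr: +$902.16 → $518.88
  May: +$902.16 → $1,421.04
  Jun: +$902.16 → $2,323.20
  Jul: +$902.16 → $3,225.36
  Aug: +$902.16 → $4,127.52
  Sep: +$902.16 − $1,151.76 → $3,877.92
  Oct: +$902.16 − $5,682.24 → -$902.16
  Nov: +$902.16 → $0.00
Lowest trial balance = -$2,187.60 (Jan)
Initial deposit = cushion − low point = $902.16 − (-$2,187.60) = $3,089.76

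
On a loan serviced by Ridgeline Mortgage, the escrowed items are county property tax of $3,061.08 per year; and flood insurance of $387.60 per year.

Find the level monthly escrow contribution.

$287.39

County property tax — $3,061.08
Flood insurance — $387.60
Combined annual = $3,448.68
Per month = $3,448.68 ÷ 12 = $287.39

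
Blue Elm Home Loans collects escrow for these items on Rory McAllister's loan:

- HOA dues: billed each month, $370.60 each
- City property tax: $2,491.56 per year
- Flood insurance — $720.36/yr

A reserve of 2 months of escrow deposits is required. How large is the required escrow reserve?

$1,276.52

HOA dues: $370.60 × 12 = $4,447.20 annually
City property tax: $2,491.56 annually
Flood insurance: $720.36 annually
Total annual escrow = $7,659.12
Base monthly escrow = $7,659.12 / 12 = $638.26
Reserve = 2 × $638.26 = $1,276.52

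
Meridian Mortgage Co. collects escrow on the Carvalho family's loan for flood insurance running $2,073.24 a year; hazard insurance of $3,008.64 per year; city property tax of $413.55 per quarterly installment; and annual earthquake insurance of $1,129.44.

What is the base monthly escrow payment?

$655.46

Flood insurance: $2,073.24/yr
Hazard insurance: $3,008.64/yr
City property tax: $413.55 × 4 = $1,654.20/yr
Earthquake insurance: $1,129.44/yr
Yearly total = $7,865.52
Monthly escrow = $7,865.52 / 12 = $655.46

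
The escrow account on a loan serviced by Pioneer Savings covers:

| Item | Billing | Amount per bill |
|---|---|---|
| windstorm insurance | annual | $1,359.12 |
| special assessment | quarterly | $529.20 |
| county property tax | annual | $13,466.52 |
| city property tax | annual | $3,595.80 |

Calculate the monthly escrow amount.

$1,711.52

Windstorm insurance = $1,359.12 per year
Special assessment = $529.20 × 4 = $2,116.80 per year
County property tax = $13,466.52 per year
City property tax = $3,595.80 per year
Total annual escrow = $1,359.12 + $2,116.80 + $13,466.52 + $3,595.80 = $20,538.24
Monthly escrow = $20,538.24 / 12 = $1,711.52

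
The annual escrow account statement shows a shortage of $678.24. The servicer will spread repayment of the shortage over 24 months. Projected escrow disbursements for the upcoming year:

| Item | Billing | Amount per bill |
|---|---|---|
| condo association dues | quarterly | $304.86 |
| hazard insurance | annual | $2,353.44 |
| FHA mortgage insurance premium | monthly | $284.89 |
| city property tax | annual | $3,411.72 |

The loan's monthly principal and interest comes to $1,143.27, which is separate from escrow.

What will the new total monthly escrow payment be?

$895.20

Condo association dues: $304.86 × 4 = $1,219.44 annually
Hazard insurance: $2,353.44 annually
FHA mortgage insurance premium: $284.89 × 12 = $3,418.68 annually
City property tax: $3,411.72 annually
Total per year = $1,219.44 + $2,353.44 + $3,418.68 + $3,411.72 = $10,403.28
Base monthly escrow = $10,403.28 / 12 = $866.94
Shortage spread = $678.24 / 24 = $28.26/mo
New monthly escrow = $866.94 + $28.26 = $895.20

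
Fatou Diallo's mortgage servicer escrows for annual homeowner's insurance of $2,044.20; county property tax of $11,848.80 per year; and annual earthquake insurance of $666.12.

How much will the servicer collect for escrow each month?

$1,213.26

Homeowner's insurance — $2,044.20 annually
County property tax — $11,848.80 annually
Earthquake insurance — $666.12 annually
Total annual escrow = $2,044.20 + $11,848.80 + $666.12 = $14,559.12
Base monthly escrow = $14,559.12 ÷ 12 = $1,213.26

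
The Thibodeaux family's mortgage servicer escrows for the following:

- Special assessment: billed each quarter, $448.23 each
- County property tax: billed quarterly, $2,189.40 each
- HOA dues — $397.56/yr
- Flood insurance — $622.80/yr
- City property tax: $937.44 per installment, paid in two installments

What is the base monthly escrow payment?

Special assessment: $448.23 × 4 = $1,792.92 per year
County property tax: $2,189.40 × 4 = $8,757.60 per year
HOA dues: $397.56 per year
Flood insurance: $622.80 per year
City property tax: $937.44 × 2 = $1,874.88 per year
Total per year = $1,792.92 + $8,757.60 + $397.56 + $622.80 + $1,874.88 = $13,445.76
Per month = $13,445.76 ÷ 12 = $1,120.48

$1,120.48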